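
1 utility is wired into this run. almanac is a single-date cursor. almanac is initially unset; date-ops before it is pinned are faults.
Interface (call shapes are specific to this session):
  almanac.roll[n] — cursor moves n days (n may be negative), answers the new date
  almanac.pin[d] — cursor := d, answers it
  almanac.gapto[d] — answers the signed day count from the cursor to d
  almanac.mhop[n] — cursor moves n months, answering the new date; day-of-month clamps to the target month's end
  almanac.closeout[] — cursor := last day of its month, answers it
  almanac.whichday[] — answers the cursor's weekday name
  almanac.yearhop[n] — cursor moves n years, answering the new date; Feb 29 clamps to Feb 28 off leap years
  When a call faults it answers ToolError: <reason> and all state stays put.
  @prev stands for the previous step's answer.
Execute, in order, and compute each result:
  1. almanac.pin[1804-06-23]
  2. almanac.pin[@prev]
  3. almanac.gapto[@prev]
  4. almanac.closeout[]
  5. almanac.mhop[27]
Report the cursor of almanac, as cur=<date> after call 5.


Answer: cur=1806-09-30

Derivation:
% almanac.pin d: 1804-06-23
:: 1804-06-23
% almanac.pin d: @prev
:: 1804-06-23
% almanac.gapto d: @prev
:: 0
% almanac.closeout
:: 1804-06-30
% almanac.mhop n: 27
:: 1806-09-30


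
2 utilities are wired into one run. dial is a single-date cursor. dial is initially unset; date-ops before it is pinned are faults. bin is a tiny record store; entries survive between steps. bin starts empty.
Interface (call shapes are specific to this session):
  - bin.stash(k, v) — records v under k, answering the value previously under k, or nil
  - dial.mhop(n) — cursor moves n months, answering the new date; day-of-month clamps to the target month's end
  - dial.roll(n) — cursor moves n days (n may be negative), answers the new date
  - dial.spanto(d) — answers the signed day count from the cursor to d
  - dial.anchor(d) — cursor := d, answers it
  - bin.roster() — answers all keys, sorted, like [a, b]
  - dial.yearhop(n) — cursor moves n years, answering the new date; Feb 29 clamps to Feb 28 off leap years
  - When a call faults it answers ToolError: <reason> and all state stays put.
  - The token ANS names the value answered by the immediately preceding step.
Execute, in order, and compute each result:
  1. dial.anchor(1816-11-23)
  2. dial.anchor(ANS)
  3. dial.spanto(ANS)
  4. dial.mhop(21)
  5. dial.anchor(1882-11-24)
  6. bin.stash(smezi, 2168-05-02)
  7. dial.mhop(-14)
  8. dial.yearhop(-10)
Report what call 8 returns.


Answer: 1871-09-24

Derivation:
Then anchor(d=1816-11-23), yielding 1816-11-23.
Then anchor(d=ANS), and get 1816-11-23.
I run spanto(d=ANS), and observe 0.
I invoke mhop(n=21), which returns 1818-08-23.
I call anchor(d=1882-11-24), → 1882-11-24.
I run stash(k=smezi, v=2168-05-02), and observe nil.
I use mhop(n=-14): 1881-09-24.
Then yearhop(n=-10), yielding 1871-09-24.


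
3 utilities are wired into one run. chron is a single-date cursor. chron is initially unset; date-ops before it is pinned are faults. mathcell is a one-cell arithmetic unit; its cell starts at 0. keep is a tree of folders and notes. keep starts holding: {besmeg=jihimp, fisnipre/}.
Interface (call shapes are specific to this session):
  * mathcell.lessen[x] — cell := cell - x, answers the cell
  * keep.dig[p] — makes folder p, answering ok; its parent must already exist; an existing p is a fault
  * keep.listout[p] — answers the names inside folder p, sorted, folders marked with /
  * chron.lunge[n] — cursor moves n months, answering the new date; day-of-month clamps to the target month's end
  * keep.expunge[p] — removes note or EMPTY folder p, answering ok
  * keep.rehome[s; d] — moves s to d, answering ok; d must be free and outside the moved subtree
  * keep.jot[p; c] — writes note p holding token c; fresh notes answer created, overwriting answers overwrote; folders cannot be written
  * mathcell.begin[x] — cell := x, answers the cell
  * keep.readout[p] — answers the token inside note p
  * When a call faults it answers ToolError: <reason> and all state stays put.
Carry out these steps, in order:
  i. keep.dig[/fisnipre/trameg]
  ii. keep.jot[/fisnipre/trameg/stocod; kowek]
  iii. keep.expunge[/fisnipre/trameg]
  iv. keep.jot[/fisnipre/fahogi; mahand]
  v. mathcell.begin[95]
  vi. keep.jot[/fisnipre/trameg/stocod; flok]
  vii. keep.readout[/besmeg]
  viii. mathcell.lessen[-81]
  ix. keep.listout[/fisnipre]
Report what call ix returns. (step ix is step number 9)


Answer: [fahogi, trameg/]

Derivation:
;; 1. keep.dig(p=/fisnipre/trameg) == ok
;; 2. keep.jot(p=/fisnipre/trameg/stocod, c=kowek) == created
;; 3. keep.expunge(p=/fisnipre/trameg) == ToolError: not empty
;; 4. keep.jot(p=/fisnipre/fahogi, c=mahand) == created
;; 5. mathcell.begin(x=95) == 95
;; 6. keep.jot(p=/fisnipre/trameg/stocod, c=flok) == overwrote
;; 7. keep.readout(p=/besmeg) == jihimp
;; 8. mathcell.lessen(x=-81) == 176
;; 9. keep.listout(p=/fisnipre) == [fahogi, trameg/]


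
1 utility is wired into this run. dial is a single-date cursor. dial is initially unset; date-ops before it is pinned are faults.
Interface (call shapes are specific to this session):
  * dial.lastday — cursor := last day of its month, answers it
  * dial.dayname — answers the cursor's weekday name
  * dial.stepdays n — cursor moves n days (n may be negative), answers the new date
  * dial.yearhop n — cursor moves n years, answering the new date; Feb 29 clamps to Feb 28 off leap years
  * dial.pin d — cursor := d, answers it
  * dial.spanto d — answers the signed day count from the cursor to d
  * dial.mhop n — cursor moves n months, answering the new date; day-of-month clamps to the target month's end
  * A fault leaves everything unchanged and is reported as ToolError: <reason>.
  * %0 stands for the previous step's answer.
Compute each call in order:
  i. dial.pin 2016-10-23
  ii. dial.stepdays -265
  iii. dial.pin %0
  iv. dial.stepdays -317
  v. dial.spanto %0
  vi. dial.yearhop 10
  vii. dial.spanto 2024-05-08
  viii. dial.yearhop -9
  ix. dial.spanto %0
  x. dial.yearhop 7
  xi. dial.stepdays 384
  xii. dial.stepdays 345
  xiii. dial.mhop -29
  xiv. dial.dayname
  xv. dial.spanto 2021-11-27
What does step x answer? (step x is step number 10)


Answer: 2023-03-21

Derivation:
% pin d='2016-10-23'
  2016-10-23
% stepdays n='-265'
  2016-02-01
% pin d='%0'
  2016-02-01
% stepdays n='-317'
  2015-03-21
% spanto d='%0'
  0
% yearhop n='10'
  2025-03-21
% spanto d='2024-05-08'
  -317
% yearhop n='-9'
  2016-03-21
% spanto d='%0'
  0
% yearhop n='7'
  2023-03-21
% stepdays n='384'
  2024-04-08
% stepdays n='345'
  2025-03-19
% mhop n='-29'
  2022-10-19
% dayname
  Wednesday
% spanto d='2021-11-27'
  -326


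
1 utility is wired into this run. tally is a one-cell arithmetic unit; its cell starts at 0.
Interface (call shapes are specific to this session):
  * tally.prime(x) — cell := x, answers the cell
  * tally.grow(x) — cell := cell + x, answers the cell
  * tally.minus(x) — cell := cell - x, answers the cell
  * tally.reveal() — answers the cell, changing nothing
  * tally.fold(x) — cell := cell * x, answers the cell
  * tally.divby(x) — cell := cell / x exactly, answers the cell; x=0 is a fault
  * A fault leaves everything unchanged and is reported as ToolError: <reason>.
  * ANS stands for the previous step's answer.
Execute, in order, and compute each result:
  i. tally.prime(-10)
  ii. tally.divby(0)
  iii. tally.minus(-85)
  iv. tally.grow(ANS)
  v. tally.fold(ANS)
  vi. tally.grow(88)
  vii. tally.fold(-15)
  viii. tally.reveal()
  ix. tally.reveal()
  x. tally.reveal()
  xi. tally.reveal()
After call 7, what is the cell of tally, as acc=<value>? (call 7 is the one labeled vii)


→ tally.prime(x: -10)
← -10
→ tally.divby(x: 0)
← ToolError: division by zero
→ tally.minus(x: -85)
← 75
→ tally.grow(x: ANS)
← 150
→ tally.fold(x: ANS)
← 22500
→ tally.grow(x: 88)
← 22588
→ tally.fold(x: -15)
← -338820
→ tally.reveal()
← -338820
→ tally.reveal()
← -338820
→ tally.reveal()
← -338820
→ tally.reveal()
← -338820

Answer: acc=-338820


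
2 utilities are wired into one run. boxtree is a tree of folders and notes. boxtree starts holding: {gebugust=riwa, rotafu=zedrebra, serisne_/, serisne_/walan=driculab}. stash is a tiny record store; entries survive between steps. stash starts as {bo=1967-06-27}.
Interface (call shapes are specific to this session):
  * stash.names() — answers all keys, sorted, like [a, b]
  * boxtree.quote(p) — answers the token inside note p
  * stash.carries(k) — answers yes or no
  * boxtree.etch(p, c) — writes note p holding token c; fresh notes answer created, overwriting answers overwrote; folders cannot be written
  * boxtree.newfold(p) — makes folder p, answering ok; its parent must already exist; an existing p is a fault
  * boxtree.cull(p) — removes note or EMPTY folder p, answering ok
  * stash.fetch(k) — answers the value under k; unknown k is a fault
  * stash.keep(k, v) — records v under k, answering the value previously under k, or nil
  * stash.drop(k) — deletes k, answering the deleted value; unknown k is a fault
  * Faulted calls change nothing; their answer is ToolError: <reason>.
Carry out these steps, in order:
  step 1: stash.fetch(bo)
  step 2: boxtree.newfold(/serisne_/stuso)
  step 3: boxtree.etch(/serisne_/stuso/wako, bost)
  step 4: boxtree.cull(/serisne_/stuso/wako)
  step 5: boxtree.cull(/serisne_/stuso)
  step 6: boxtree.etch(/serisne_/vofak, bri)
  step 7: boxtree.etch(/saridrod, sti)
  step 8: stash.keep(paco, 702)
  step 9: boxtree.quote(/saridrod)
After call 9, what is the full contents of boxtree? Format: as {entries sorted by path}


Answer: {gebugust=riwa, rotafu=zedrebra, saridrod=sti, serisne_/, serisne_/vofak=bri, serisne_/walan=driculab}

Derivation:
-- 1. stash.fetch(k→bo) => 1967-06-27
-- 2. boxtree.newfold(p→/serisne_/stuso) => ok
-- 3. boxtree.etch(p→/serisne_/stuso/wako, c→bost) => created
-- 4. boxtree.cull(p→/serisne_/stuso/wako) => ok
-- 5. boxtree.cull(p→/serisne_/stuso) => ok
-- 6. boxtree.etch(p→/serisne_/vofak, c→bri) => created
-- 7. boxtree.etch(p→/saridrod, c→sti) => created
-- 8. stash.keep(k→paco, v→702) => nil
-- 9. boxtree.quote(p→/saridrod) => sti


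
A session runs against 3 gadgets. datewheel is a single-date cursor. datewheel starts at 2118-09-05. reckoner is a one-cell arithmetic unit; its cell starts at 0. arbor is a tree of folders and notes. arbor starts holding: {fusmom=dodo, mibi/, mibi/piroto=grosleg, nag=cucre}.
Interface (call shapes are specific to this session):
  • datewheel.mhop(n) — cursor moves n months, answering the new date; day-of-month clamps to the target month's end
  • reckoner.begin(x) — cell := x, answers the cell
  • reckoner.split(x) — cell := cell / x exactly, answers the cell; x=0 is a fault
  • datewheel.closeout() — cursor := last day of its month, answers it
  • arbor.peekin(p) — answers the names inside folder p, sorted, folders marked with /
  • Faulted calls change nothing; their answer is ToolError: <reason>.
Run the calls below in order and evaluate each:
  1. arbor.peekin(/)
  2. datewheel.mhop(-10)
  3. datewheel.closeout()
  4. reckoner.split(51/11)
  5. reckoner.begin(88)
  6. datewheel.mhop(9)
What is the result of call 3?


I use arbor.peekin on p: /, and see [fusmom, mibi/, nag].
Using datewheel.mhop on n: -10, and observe 2117-11-05.
Then datewheel.closeout(), giving 2117-11-30.
Invoking reckoner.split on x: 51/11, giving 0.
I invoke reckoner.begin on x: 88, yielding 88.
I use datewheel.mhop on n: 9, and observe 2118-08-30.

Answer: 2117-11-30


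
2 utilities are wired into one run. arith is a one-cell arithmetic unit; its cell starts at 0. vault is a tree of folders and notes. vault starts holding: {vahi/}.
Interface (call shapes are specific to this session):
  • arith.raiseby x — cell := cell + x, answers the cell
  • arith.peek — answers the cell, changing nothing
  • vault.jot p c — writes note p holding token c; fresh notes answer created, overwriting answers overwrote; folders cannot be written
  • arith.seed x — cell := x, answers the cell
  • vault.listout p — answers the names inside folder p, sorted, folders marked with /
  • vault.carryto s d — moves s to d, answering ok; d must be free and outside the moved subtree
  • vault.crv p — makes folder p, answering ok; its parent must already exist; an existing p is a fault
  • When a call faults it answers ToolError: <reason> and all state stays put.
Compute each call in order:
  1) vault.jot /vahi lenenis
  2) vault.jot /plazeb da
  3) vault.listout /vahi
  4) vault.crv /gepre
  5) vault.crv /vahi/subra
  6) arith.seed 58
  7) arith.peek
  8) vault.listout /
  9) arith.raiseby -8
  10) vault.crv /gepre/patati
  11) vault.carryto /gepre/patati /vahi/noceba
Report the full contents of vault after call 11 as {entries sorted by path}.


CALL vault.jot[/vahi; lenenis]
RET  ToolError: is a directory
CALL vault.jot[/plazeb; da]
RET  created
CALL vault.listout[/vahi]
RET  []
CALL vault.crv[/gepre]
RET  ok
CALL vault.crv[/vahi/subra]
RET  ok
CALL arith.seed[58]
RET  58
CALL arith.peek[]
RET  58
CALL vault.listout[/]
RET  [gepre/, plazeb, vahi/]
CALL arith.raiseby[-8]
RET  50
CALL vault.crv[/gepre/patati]
RET  ok
CALL vault.carryto[/gepre/patati; /vahi/noceba]
RET  ok

Answer: {gepre/, plazeb=da, vahi/, vahi/noceba/, vahi/subra/}


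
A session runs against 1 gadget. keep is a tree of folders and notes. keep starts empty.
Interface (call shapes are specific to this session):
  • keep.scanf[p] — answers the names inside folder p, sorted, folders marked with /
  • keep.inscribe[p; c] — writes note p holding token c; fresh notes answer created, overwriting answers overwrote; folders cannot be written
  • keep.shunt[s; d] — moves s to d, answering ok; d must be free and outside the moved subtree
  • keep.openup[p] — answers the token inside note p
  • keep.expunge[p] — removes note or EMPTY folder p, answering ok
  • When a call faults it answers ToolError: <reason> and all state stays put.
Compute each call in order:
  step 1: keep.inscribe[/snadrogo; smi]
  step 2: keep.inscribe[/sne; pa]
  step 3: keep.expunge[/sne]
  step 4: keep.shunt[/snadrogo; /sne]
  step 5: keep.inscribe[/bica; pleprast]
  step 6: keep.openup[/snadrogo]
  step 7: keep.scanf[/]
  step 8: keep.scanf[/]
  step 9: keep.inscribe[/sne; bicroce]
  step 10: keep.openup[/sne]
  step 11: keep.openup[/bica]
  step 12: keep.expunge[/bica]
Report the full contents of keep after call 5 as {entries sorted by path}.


Next I call keep.inscribe passing p→/snadrogo, c→smi, which returns created.
I run keep.inscribe passing p→/sne, c→pa, → created.
I call keep.expunge passing p→/sne, giving ok.
Invoking keep.shunt passing s→/snadrogo, d→/sne, — result: ok.
Invoking keep.inscribe passing p→/bica, c→pleprast, which returns created.
I invoke keep.openup passing p→/snadrogo, → ToolError: not found.
Using keep.scanf passing p→/, → [bica, sne].
Then keep.scanf passing p→/, giving [bica, sne].
I invoke keep.inscribe passing p→/sne, c→bicroce: overwrote.
I invoke keep.openup passing p→/sne, which returns bicroce.
Then keep.openup passing p→/bica, and observe pleprast.
Then keep.expunge passing p→/bica, → ok.

Answer: {bica=pleprast, sne=smi}


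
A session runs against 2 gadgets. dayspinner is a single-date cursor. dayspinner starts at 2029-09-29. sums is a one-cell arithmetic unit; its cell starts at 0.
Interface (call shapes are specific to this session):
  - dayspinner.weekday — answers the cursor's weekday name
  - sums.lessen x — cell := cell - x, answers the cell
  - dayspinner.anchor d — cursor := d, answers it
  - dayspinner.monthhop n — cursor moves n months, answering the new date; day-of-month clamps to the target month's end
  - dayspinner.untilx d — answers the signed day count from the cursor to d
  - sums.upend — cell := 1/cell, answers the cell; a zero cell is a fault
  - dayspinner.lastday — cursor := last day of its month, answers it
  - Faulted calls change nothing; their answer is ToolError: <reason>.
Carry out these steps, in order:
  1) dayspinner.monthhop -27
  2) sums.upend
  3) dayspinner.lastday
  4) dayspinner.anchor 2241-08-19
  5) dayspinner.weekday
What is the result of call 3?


Answer: 2027-06-30

Derivation:
// dayspinner.monthhop(n=-27) -> 2027-06-29
// sums.upend() -> ToolError: reciprocal of zero
// dayspinner.lastday() -> 2027-06-30
// dayspinner.anchor(d=2241-08-19) -> 2241-08-19
// dayspinner.weekday() -> Thursday


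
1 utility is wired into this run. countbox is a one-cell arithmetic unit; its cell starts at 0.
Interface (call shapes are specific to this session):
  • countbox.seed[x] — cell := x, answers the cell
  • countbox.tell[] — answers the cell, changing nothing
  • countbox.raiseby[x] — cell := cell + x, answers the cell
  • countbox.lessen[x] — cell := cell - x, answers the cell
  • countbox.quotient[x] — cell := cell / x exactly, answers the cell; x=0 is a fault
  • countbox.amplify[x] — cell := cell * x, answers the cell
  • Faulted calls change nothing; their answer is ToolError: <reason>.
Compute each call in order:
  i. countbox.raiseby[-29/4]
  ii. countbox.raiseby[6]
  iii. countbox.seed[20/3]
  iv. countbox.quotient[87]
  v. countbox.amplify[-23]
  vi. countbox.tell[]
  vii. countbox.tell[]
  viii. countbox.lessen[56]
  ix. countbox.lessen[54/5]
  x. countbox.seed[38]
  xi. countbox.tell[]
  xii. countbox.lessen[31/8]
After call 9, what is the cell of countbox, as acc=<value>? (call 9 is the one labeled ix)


Do: raiseby[x='-29/4']
See: -29/4
Do: raiseby[x='6']
See: -5/4
Do: seed[x='20/3']
See: 20/3
Do: quotient[x='87']
See: 20/261
Do: amplify[x='-23']
See: -460/261
Do: tell[]
See: -460/261
Do: tell[]
See: -460/261
Do: lessen[x='56']
See: -15076/261
Do: lessen[x='54/5']
See: -89474/1305
Do: seed[x='38']
See: 38
Do: tell[]
See: 38
Do: lessen[x='31/8']
See: 273/8

Answer: acc=-89474/1305


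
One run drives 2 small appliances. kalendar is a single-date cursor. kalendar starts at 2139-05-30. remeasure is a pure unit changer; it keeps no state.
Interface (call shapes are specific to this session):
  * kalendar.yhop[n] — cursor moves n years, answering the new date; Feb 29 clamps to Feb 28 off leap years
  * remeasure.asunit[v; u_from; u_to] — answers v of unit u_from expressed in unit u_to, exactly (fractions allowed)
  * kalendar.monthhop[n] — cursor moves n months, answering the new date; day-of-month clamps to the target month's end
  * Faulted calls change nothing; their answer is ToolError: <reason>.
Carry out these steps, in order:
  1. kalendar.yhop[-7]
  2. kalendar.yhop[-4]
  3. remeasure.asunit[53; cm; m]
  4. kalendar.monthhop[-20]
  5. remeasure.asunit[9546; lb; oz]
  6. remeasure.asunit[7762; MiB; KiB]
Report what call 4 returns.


// 1. yhop(n='-7') : 2132-05-30
// 2. yhop(n='-4') : 2128-05-30
// 3. asunit(v='53', u_from='cm', u_to='m') : 53/100
// 4. monthhop(n='-20') : 2126-09-30
// 5. asunit(v='9546', u_from='lb', u_to='oz') : 152736
// 6. asunit(v='7762', u_from='MiB', u_to='KiB') : 7948288

Answer: 2126-09-30


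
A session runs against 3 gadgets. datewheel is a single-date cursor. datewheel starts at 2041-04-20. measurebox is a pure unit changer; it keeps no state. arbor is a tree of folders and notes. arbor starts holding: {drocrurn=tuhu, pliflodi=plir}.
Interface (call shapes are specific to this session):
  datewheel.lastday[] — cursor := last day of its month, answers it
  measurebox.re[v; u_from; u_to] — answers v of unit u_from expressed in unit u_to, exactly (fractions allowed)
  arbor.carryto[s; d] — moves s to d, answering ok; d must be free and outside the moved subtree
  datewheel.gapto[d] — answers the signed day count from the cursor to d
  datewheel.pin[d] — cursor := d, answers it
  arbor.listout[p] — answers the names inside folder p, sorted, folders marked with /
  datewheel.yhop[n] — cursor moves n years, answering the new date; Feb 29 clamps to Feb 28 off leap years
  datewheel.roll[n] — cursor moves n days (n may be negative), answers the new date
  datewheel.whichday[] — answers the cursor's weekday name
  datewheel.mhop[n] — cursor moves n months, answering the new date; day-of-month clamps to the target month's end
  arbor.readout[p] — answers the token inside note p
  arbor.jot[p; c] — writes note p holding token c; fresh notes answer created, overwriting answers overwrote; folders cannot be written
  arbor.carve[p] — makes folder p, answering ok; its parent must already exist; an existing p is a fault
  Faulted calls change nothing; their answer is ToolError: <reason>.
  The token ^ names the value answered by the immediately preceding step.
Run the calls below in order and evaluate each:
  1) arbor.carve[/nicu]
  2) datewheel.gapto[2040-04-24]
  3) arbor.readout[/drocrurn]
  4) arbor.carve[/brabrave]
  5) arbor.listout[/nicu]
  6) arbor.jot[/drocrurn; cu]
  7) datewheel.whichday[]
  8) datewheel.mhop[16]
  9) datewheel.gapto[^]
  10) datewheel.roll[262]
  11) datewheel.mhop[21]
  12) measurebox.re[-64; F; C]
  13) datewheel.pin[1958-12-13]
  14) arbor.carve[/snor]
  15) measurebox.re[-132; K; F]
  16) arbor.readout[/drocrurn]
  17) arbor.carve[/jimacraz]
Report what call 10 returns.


Answer: 2043-05-09

Derivation:
Using carve using p→/nicu, — result: ok.
I use gapto using d→2040-04-24, → -361.
I try readout using p→/drocrurn, giving tuhu.
Calling carve using p→/brabrave, and get ok.
I invoke listout using p→/nicu: [].
Using jot using p→/drocrurn, c→cu, — result: overwrote.
Calling whichday, and see Saturday.
Now I run mhop using n→16, → 2042-08-20.
I try gapto using d→^, and see 0.
I call roll using n→262, and see 2043-05-09.
Now I run mhop using n→21: 2045-02-09.
Now I run re using v→-64, u_from→F, u_to→C, yielding -160/3.
I call pin using d→1958-12-13, and observe 1958-12-13.
Then carve using p→/snor, — result: ok.
Using re using v→-132, u_from→K, u_to→F, yielding -69727/100.
Then readout using p→/drocrurn, — result: cu.
I run carve using p→/jimacraz, and observe ok.


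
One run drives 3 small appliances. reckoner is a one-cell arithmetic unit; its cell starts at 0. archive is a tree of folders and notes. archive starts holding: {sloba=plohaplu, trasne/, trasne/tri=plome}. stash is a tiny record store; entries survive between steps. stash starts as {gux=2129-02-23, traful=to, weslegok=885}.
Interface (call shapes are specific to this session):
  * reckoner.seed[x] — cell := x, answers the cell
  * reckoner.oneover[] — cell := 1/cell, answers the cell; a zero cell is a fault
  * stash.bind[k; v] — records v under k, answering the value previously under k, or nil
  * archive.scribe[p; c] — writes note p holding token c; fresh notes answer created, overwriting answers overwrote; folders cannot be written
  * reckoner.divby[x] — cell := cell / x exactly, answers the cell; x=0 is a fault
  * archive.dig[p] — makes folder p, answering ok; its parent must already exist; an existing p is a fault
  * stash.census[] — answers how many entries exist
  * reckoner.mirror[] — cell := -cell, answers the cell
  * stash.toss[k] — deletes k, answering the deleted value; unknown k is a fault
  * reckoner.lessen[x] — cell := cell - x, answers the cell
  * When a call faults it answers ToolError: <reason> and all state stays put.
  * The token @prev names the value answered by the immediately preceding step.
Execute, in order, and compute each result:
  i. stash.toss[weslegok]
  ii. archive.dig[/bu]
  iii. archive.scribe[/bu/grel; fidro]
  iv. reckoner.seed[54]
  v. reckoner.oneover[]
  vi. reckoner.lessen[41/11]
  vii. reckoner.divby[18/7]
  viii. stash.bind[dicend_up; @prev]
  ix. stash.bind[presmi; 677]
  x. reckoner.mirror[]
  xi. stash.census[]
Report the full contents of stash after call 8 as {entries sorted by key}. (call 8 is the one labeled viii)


-> toss(weslegok)
<- 885
-> dig(/bu)
<- ok
-> scribe(/bu/grel, fidro)
<- created
-> seed(54)
<- 54
-> oneover()
<- 1/54
-> lessen(41/11)
<- -2203/594
-> divby(18/7)
<- -15421/10692
-> bind(dicend_up, @prev)
<- nil
-> bind(presmi, 677)
<- nil
-> mirror()
<- 15421/10692
-> census()
<- 4

Answer: {dicend_up=-15421/10692, gux=2129-02-23, traful=to}


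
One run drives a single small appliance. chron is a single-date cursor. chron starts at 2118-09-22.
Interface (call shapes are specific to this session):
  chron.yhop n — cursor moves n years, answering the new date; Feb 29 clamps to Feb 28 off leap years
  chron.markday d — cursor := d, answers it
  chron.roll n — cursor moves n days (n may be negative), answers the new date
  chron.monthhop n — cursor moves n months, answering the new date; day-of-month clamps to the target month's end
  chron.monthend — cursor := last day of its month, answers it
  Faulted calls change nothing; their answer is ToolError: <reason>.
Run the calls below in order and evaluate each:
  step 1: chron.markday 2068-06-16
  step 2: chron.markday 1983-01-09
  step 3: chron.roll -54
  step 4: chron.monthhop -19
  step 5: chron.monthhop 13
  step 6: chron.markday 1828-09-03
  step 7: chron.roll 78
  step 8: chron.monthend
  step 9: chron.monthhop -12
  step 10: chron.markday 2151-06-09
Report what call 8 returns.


>> markday(d='2068-06-16')
<< 2068-06-16
>> markday(d='1983-01-09')
<< 1983-01-09
>> roll(n='-54')
<< 1982-11-16
>> monthhop(n='-19')
<< 1981-04-16
>> monthhop(n='13')
<< 1982-05-16
>> markday(d='1828-09-03')
<< 1828-09-03
>> roll(n='78')
<< 1828-11-20
>> monthend()
<< 1828-11-30
>> monthhop(n='-12')
<< 1827-11-30
>> markday(d='2151-06-09')
<< 2151-06-09

Answer: 1828-11-30


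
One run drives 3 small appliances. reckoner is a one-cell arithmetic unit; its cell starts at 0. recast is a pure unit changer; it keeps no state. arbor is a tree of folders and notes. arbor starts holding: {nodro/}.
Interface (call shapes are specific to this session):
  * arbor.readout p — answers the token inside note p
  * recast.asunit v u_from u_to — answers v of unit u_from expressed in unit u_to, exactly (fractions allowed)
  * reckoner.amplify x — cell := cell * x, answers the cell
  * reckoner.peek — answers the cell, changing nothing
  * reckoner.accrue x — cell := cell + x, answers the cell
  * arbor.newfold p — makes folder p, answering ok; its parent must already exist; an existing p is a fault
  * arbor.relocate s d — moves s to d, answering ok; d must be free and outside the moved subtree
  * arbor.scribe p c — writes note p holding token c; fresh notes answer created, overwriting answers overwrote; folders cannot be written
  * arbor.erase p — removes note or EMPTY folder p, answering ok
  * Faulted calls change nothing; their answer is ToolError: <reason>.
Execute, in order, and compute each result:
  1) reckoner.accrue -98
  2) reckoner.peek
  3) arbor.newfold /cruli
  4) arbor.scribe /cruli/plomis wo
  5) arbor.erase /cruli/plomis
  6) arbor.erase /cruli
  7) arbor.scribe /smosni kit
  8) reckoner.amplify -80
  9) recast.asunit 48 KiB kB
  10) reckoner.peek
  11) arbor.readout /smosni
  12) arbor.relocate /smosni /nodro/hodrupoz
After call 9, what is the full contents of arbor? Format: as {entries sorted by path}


Calling reckoner.accrue using x='-98', → -98.
Next I call reckoner.peek, → -98.
I use arbor.newfold using p='/cruli', giving ok.
I run arbor.scribe using p='/cruli/plomis', c='wo', yielding created.
Using arbor.erase using p='/cruli/plomis', which returns ok.
I use arbor.erase using p='/cruli', yielding ok.
I call arbor.scribe using p='/smosni', c='kit', and observe created.
Next I call reckoner.amplify using x='-80', and observe 7840.
Using recast.asunit using v='48', u_from='KiB', u_to='kB', giving 6144/125.
I use reckoner.peek(), and observe 7840.
I run arbor.readout using p='/smosni', — result: kit.
I call arbor.relocate using s='/smosni', d='/nodro/hodrupoz', → ok.

Answer: {nodro/, smosni=kit}


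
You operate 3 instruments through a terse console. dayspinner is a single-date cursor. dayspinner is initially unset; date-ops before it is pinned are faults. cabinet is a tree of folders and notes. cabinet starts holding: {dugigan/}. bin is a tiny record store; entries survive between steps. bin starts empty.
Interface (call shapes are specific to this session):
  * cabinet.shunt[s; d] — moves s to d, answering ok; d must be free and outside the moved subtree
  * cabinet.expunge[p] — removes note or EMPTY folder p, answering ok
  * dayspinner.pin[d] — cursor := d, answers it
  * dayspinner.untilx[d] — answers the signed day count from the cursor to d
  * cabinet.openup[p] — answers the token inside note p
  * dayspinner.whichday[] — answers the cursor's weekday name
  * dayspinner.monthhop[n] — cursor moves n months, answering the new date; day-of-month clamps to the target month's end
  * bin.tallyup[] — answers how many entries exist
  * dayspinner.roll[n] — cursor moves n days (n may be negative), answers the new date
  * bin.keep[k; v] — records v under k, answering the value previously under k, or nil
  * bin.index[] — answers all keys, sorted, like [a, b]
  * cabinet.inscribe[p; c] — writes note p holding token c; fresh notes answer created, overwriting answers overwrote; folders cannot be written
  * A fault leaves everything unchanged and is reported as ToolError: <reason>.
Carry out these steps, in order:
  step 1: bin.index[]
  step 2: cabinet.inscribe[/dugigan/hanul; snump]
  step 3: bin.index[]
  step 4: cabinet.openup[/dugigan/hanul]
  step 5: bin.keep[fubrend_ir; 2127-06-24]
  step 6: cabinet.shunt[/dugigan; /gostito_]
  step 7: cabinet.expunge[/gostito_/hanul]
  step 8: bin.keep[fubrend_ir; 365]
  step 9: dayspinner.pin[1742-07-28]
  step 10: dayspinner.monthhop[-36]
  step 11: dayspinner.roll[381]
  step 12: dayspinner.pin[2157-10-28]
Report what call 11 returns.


-> bin.index()
<- []
-> cabinet.inscribe(p=/dugigan/hanul, c=snump)
<- created
-> bin.index()
<- []
-> cabinet.openup(p=/dugigan/hanul)
<- snump
-> bin.keep(k=fubrend_ir, v=2127-06-24)
<- nil
-> cabinet.shunt(s=/dugigan, d=/gostito_)
<- ok
-> cabinet.expunge(p=/gostito_/hanul)
<- ok
-> bin.keep(k=fubrend_ir, v=365)
<- 2127-06-24
-> dayspinner.pin(d=1742-07-28)
<- 1742-07-28
-> dayspinner.monthhop(n=-36)
<- 1739-07-28
-> dayspinner.roll(n=381)
<- 1740-08-12
-> dayspinner.pin(d=2157-10-28)
<- 2157-10-28

Answer: 1740-08-12


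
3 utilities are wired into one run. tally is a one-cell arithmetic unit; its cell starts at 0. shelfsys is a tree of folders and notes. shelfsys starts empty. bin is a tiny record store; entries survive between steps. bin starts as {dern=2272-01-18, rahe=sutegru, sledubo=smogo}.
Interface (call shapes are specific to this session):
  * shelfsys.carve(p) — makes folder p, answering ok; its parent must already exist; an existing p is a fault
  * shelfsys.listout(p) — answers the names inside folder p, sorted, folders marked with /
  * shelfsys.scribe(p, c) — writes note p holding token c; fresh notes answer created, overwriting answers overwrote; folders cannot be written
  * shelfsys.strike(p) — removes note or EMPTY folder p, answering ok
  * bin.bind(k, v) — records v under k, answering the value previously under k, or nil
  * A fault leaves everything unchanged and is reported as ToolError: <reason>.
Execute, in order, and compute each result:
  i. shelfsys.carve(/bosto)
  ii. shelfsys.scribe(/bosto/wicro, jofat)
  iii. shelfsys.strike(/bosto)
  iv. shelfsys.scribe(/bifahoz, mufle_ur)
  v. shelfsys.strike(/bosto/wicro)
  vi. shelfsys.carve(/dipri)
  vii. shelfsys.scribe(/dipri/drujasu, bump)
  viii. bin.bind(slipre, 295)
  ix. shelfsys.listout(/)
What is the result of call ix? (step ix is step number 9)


% carve p='/bosto'
:: ok
% scribe p='/bosto/wicro' c='jofat'
:: created
% strike p='/bosto'
:: ToolError: not empty
% scribe p='/bifahoz' c='mufle_ur'
:: created
% strike p='/bosto/wicro'
:: ok
% carve p='/dipri'
:: ok
% scribe p='/dipri/drujasu' c='bump'
:: created
% bind k='slipre' v='295'
:: nil
% listout p='/'
:: [bifahoz, bosto/, dipri/]

Answer: [bifahoz, bosto/, dipri/]


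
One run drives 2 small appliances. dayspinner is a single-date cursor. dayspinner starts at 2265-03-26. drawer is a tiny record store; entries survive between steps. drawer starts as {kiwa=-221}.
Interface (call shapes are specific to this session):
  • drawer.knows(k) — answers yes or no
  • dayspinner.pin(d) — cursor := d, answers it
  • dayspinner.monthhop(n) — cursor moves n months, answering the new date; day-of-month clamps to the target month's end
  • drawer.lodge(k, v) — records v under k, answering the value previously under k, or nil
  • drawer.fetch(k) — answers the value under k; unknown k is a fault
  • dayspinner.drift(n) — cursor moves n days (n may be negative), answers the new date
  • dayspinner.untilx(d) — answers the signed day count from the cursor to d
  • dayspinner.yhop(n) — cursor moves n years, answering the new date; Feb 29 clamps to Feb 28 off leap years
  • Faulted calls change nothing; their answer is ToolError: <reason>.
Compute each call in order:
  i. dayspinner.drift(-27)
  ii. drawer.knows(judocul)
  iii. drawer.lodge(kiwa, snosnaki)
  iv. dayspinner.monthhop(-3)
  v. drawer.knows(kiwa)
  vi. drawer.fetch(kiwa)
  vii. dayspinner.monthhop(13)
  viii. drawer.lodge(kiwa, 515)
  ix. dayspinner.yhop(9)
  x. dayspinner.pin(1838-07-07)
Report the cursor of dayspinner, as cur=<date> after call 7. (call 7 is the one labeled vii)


Answer: cur=2265-12-27

Derivation:
% drift n=-27
:: 2265-02-27
% knows k=judocul
:: no
% lodge k=kiwa v=snosnaki
:: -221
% monthhop n=-3
:: 2264-11-27
% knows k=kiwa
:: yes
% fetch k=kiwa
:: snosnaki
% monthhop n=13
:: 2265-12-27
% lodge k=kiwa v=515
:: snosnaki
% yhop n=9
:: 2274-12-27
% pin d=1838-07-07
:: 1838-07-07


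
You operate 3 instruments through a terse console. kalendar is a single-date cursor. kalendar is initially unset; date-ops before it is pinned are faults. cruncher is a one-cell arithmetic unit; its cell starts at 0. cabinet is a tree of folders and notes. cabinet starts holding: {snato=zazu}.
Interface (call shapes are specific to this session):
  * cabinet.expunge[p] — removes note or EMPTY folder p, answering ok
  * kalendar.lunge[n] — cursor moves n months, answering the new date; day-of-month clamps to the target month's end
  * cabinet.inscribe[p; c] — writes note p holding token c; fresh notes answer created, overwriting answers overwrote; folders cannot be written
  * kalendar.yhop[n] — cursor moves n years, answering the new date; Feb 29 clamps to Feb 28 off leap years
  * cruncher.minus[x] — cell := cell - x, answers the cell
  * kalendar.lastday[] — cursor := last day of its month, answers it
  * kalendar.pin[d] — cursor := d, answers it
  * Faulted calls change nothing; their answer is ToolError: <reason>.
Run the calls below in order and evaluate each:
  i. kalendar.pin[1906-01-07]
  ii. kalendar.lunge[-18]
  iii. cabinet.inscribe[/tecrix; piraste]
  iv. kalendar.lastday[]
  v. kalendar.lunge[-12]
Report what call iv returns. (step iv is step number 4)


! 1. pin(d=1906-01-07) == 1906-01-07
! 2. lunge(n=-18) == 1904-07-07
! 3. inscribe(p=/tecrix, c=piraste) == created
! 4. lastday() == 1904-07-31
! 5. lunge(n=-12) == 1903-07-31

Answer: 1904-07-31


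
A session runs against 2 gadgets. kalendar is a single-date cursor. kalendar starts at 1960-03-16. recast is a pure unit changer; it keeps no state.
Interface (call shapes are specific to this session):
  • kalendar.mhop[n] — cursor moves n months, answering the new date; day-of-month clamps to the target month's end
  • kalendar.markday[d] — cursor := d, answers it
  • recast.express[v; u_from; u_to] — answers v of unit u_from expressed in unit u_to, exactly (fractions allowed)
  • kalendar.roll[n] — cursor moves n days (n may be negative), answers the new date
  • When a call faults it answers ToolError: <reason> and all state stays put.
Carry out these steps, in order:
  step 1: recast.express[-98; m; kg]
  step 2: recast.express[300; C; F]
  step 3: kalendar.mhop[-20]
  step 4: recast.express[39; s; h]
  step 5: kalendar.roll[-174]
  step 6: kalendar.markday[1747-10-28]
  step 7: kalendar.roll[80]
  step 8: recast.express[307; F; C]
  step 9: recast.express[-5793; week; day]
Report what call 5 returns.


Answer: 1958-01-23

Derivation:
;; 1. express(v→-98, u_from→m, u_to→kg) ~> ToolError: incompatible units
;; 2. express(v→300, u_from→C, u_to→F) ~> 572
;; 3. mhop(n→-20) ~> 1958-07-16
;; 4. express(v→39, u_from→s, u_to→h) ~> 13/1200
;; 5. roll(n→-174) ~> 1958-01-23
;; 6. markday(d→1747-10-28) ~> 1747-10-28
;; 7. roll(n→80) ~> 1748-01-16
;; 8. express(v→307, u_from→F, u_to→C) ~> 1375/9
;; 9. express(v→-5793, u_from→week, u_to→day) ~> -40551


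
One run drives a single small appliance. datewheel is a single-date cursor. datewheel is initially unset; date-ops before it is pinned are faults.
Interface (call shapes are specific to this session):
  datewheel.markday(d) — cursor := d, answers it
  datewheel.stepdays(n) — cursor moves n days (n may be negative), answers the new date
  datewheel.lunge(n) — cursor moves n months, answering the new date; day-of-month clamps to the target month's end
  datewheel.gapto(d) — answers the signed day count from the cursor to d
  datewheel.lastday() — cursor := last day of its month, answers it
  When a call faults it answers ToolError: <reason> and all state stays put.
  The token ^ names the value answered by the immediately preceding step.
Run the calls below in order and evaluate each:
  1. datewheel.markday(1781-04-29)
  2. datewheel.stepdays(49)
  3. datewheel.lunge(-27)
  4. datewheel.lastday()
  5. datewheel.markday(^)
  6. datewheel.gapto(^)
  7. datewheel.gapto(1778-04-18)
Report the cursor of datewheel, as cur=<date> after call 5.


Act: datewheel.markday[d='1781-04-29']
Obs: 1781-04-29
Act: datewheel.stepdays[n='49']
Obs: 1781-06-17
Act: datewheel.lunge[n='-27']
Obs: 1779-03-17
Act: datewheel.lastday[]
Obs: 1779-03-31
Act: datewheel.markday[d='^']
Obs: 1779-03-31
Act: datewheel.gapto[d='^']
Obs: 0
Act: datewheel.gapto[d='1778-04-18']
Obs: -347

Answer: cur=1779-03-31


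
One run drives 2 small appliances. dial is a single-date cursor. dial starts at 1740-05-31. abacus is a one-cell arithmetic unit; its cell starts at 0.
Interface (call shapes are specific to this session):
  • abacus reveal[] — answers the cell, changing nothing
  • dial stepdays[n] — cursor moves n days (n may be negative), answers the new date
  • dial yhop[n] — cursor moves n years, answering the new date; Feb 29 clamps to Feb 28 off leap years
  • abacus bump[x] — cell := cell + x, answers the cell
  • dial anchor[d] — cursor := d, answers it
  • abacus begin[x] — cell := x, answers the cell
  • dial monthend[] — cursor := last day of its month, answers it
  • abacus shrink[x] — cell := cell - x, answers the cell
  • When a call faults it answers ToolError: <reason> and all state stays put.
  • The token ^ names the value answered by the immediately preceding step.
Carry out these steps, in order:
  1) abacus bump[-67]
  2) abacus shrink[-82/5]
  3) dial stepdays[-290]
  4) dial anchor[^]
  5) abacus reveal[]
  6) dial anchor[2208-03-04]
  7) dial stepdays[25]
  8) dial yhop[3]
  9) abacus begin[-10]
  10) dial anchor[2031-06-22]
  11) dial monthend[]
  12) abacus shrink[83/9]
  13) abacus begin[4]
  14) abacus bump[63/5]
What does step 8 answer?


Step: abacus bump[x='-67']
Result: -67
Step: abacus shrink[x='-82/5']
Result: -253/5
Step: dial stepdays[n='-290']
Result: 1739-08-15
Step: dial anchor[d='^']
Result: 1739-08-15
Step: abacus reveal[]
Result: -253/5
Step: dial anchor[d='2208-03-04']
Result: 2208-03-04
Step: dial stepdays[n='25']
Result: 2208-03-29
Step: dial yhop[n='3']
Result: 2211-03-29
Step: abacus begin[x='-10']
Result: -10
Step: dial anchor[d='2031-06-22']
Result: 2031-06-22
Step: dial monthend[]
Result: 2031-06-30
Step: abacus shrink[x='83/9']
Result: -173/9
Step: abacus begin[x='4']
Result: 4
Step: abacus bump[x='63/5']
Result: 83/5

Answer: 2211-03-29


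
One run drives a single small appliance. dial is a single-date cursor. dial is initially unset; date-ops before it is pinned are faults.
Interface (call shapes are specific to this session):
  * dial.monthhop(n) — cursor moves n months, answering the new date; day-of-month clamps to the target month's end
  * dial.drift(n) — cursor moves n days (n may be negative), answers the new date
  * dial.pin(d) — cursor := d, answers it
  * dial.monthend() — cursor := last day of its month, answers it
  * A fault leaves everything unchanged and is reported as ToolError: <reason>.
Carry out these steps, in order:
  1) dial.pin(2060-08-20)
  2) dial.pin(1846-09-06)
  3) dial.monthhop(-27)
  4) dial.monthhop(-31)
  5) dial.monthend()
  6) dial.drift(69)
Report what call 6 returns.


Answer: 1842-02-07

Derivation:
>> dial.pin(d→2060-08-20)
<< 2060-08-20
>> dial.pin(d→1846-09-06)
<< 1846-09-06
>> dial.monthhop(n→-27)
<< 1844-06-06
>> dial.monthhop(n→-31)
<< 1841-11-06
>> dial.monthend()
<< 1841-11-30
>> dial.drift(n→69)
<< 1842-02-07
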